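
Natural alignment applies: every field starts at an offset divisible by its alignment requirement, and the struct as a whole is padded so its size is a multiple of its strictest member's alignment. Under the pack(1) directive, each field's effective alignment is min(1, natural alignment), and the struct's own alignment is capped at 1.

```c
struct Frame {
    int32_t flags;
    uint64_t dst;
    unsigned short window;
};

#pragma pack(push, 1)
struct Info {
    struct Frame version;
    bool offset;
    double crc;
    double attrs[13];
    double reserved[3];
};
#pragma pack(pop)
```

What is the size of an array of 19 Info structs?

3059

Frame: @0: flags [4B, align 4] → 4; +4 pad (align 8); @8: dst [8B, align 8] → 16; @16: window [2B, align 2] → 18; +6 tail pad (align 8); size 24, align 8
@0: version [24B, align 1] → 24
@24: offset [1B, align 1] → 25
@25: crc [8B, align 1] → 33
@33: attrs [104B, align 1] → 137
@137: reserved [24B, align 1] → 161
size 161, align 1
array of 19: 19 × 161 = 3059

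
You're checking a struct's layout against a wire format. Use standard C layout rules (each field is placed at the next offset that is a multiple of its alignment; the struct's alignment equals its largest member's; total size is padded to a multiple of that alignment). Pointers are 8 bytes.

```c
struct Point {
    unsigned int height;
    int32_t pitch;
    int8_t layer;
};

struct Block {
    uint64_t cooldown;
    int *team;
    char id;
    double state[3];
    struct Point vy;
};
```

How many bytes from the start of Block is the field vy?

48

Point: @0: height [4B, align 4] → 4; @4: pitch [4B, align 4] → 8; @8: layer [1B, align 1] → 9; +3 tail pad (align 4); size 12, align 4
@0: cooldown [8B, align 8] → 8
@8: team [8B, align 8] → 16
@16: id [1B, align 1] → 17
+7 pad (align 8)
@24: state [24B, align 8] → 48
@48: vy [12B, align 4] → 60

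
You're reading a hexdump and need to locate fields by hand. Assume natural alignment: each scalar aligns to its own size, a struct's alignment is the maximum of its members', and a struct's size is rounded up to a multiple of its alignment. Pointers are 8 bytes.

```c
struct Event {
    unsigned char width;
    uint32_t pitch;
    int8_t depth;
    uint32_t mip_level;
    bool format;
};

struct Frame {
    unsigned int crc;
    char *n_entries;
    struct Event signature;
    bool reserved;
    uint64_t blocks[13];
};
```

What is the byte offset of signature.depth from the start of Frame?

Event: 0..1  width  (1B, 1-aligned); 1..4  -- padding (3B); 4..8  pitch  (4B, 4-aligned); 8..9  depth  (1B, 1-aligned); 9..12  -- padding (3B); 12..16  mip_level  (4B, 4-aligned); 16..17  format  (1B, 1-aligned); 17..20  -- tail padding (3B); sizeof = 20, alignof = 4
0..4  crc  (4B, 4-aligned)
4..8  -- padding (4B)
8..16  n_entries  (8B, 8-aligned)
16..36  signature  (20B, 4-aligned)
within Event: depth at 8
16 + 8 = 24

24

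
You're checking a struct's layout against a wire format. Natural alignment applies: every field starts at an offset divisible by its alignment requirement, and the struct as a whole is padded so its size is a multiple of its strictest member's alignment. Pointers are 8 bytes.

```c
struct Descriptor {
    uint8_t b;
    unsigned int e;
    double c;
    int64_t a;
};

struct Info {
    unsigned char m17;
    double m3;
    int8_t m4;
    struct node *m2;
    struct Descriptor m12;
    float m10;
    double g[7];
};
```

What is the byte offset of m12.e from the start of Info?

Descriptor: 0..1  b  (1B, 1-aligned); 1..4  -- padding (3B); 4..8  e  (4B, 4-aligned); 8..16  c  (8B, 8-aligned); 16..24  a  (8B, 8-aligned); sizeof = 24, alignof = 8
0..1  m17  (1B, 1-aligned)
1..8  -- padding (7B)
8..16  m3  (8B, 8-aligned)
16..17  m4  (1B, 1-aligned)
17..24  -- padding (7B)
24..32  m2  (8B, 8-aligned)
32..56  m12  (24B, 8-aligned)
within Descriptor: e at 4
32 + 4 = 36

36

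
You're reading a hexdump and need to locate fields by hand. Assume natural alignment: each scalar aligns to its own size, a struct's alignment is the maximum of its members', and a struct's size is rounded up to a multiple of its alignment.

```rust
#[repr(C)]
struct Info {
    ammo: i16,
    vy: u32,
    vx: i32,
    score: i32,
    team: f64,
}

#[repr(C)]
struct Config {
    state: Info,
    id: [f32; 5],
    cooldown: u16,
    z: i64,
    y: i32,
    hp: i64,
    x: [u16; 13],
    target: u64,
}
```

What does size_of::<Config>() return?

Info: 0..2  ammo  (2B, 2-aligned); 2..4  -- padding (2B); 4..8  vy  (4B, 4-aligned); 8..12  vx  (4B, 4-aligned); 12..16  score  (4B, 4-aligned); 16..24  team  (8B, 8-aligned); sizeof = 24, alignof = 8
0..24  state  (24B, 8-aligned)
24..44  id  (20B, 4-aligned)
44..46  cooldown  (2B, 2-aligned)
46..48  -- padding (2B)
48..56  z  (8B, 8-aligned)
56..60  y  (4B, 4-aligned)
60..64  -- padding (4B)
64..72  hp  (8B, 8-aligned)
72..98  x  (26B, 2-aligned)
98..104  -- padding (6B)
104..112  target  (8B, 8-aligned)
sizeof = 112, alignof = 8

112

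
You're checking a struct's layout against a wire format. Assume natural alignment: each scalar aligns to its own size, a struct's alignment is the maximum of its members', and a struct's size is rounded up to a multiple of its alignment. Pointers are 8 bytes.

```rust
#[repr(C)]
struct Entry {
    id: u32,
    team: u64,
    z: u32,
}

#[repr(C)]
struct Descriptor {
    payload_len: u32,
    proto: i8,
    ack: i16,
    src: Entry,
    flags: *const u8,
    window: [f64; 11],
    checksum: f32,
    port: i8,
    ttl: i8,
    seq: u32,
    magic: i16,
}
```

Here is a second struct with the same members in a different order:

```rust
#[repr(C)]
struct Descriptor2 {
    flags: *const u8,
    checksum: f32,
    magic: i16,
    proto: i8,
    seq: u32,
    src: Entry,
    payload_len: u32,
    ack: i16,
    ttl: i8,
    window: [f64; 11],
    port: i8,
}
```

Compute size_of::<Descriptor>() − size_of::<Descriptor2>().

-8

Entry: 0..4  id  (4B, 4-aligned); 4..8  -- padding (4B); 8..16  team  (8B, 8-aligned); 16..20  z  (4B, 4-aligned); 20..24  -- tail padding (4B); sizeof = 24, alignof = 8
0..4  payload_len  (4B, 4-aligned)
4..5  proto  (1B, 1-aligned)
5..6  -- padding (1B)
6..8  ack  (2B, 2-aligned)
8..32  src  (24B, 8-aligned)
32..40  flags  (8B, 8-aligned)
40..128  window  (88B, 8-aligned)
128..132  checksum  (4B, 4-aligned)
132..133  port  (1B, 1-aligned)
133..134  ttl  (1B, 1-aligned)
134..136  -- padding (2B)
136..140  seq  (4B, 4-aligned)
140..142  magic  (2B, 2-aligned)
142..144  -- tail padding (2B)
sizeof = 144, alignof = 8
— Descriptor2 —
0..8  flags  (8B, 8-aligned)
8..12  checksum  (4B, 4-aligned)
12..14  magic  (2B, 2-aligned)
14..15  proto  (1B, 1-aligned)
15..16  -- padding (1B)
16..20  seq  (4B, 4-aligned)
20..24  -- padding (4B)
24..48  src  (24B, 8-aligned)
48..52  payload_len  (4B, 4-aligned)
52..54  ack  (2B, 2-aligned)
54..55  ttl  (1B, 1-aligned)
55..56  -- padding (1B)
56..144  window  (88B, 8-aligned)
144..145  port  (1B, 1-aligned)
145..152  -- tail padding (7B)
sizeof = 152, alignof = 8
144 − 152 = -8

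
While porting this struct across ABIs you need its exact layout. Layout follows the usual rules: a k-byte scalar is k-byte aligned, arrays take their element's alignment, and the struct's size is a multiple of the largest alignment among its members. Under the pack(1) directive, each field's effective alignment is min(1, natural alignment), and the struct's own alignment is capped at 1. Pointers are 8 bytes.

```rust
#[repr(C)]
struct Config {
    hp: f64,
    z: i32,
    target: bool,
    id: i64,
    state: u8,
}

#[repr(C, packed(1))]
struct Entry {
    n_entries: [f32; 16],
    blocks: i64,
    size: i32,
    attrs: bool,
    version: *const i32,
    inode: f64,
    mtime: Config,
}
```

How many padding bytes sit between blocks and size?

Config: @0: hp [8B, align 8] → 8; @8: z [4B, align 4] → 12; @12: target [1B, align 1] → 13; +3 pad (align 8); @16: id [8B, align 8] → 24; @24: state [1B, align 1] → 25; +7 tail pad (align 8); size 32, align 8
@0: n_entries [64B, align 1] → 64
@64: blocks [8B, align 1] → 72
@72: size [4B, align 1] → 76

0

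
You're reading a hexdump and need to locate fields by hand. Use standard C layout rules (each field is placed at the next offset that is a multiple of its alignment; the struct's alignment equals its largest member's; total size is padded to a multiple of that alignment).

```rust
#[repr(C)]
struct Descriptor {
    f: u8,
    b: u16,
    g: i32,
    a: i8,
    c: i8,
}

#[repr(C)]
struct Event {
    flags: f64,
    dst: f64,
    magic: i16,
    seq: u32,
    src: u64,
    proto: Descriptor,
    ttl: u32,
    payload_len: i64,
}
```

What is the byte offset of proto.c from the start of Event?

Descriptor: f at 0 (size 1, align 1) → ends 1; pad 1 to align 2 for b; b at 2 (size 2, align 2) → ends 4; g at 4 (size 4, align 4) → ends 8; a at 8 (size 1, align 1) → ends 9; c at 9 (size 1, align 1) → ends 10; tail pad 2 to reach multiple of 4; total 12 bytes, alignment 4
flags at 0 (size 8, align 8) → ends 8
dst at 8 (size 8, align 8) → ends 16
magic at 16 (size 2, align 2) → ends 18
pad 2 to align 4 for seq
seq at 20 (size 4, align 4) → ends 24
src at 24 (size 8, align 8) → ends 32
proto at 32 (size 12, align 4) → ends 44
within Descriptor: c at 9
32 + 9 = 41

41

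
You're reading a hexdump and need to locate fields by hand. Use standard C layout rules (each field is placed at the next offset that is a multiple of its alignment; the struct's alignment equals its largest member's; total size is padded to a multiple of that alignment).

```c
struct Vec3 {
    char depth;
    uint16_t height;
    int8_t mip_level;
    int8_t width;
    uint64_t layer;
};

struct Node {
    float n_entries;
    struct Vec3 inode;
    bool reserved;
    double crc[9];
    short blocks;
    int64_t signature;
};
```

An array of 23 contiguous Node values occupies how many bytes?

Vec3: 0..1  depth  (1B, 1-aligned); 1..2  -- padding (1B); 2..4  height  (2B, 2-aligned); 4..5  mip_level  (1B, 1-aligned); 5..6  width  (1B, 1-aligned); 6..8  -- padding (2B); 8..16  layer  (8B, 8-aligned); sizeof = 16, alignof = 8
0..4  n_entries  (4B, 4-aligned)
4..8  -- padding (4B)
8..24  inode  (16B, 8-aligned)
24..25  reserved  (1B, 1-aligned)
25..32  -- padding (7B)
32..104  crc  (72B, 8-aligned)
104..106  blocks  (2B, 2-aligned)
106..112  -- padding (6B)
112..120  signature  (8B, 8-aligned)
sizeof = 120, alignof = 8
array of 23: 23 × 120 = 2760

2760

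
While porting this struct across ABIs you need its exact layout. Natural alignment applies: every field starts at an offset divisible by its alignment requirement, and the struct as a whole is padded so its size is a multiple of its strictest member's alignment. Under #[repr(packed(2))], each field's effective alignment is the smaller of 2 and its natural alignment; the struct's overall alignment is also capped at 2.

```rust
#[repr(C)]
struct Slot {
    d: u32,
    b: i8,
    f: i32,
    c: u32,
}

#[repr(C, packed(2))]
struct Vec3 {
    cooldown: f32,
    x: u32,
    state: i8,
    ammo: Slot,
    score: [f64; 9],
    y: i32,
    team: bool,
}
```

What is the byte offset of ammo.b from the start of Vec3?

14

Slot: @0: d [4B, align 4] → 4; @4: b [1B, align 1] → 5; +3 pad (align 4); @8: f [4B, align 4] → 12; @12: c [4B, align 4] → 16; size 16, align 4
@0: cooldown [4B, align 2] → 4
@4: x [4B, align 2] → 8
@8: state [1B, align 1] → 9
+1 pad (align 2)
@10: ammo [16B, align 2] → 26
within Slot: b at 4
10 + 4 = 14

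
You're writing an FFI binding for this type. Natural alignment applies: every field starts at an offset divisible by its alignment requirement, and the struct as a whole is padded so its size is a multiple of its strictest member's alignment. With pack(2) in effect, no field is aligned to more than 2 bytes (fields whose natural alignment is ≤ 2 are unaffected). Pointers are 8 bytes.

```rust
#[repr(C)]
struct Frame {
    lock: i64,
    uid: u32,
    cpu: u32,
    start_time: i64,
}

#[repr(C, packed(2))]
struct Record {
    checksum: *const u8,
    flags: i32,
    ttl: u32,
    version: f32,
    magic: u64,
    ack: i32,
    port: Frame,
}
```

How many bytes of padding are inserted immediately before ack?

0

Frame: @0: lock [8B, align 8] → 8; @8: uid [4B, align 4] → 12; @12: cpu [4B, align 4] → 16; @16: start_time [8B, align 8] → 24; size 24, align 8
@0: checksum [8B, align 2] → 8
@8: flags [4B, align 2] → 12
@12: ttl [4B, align 2] → 16
@16: version [4B, align 2] → 20
@20: magic [8B, align 2] → 28
@28: ack [4B, align 2] → 32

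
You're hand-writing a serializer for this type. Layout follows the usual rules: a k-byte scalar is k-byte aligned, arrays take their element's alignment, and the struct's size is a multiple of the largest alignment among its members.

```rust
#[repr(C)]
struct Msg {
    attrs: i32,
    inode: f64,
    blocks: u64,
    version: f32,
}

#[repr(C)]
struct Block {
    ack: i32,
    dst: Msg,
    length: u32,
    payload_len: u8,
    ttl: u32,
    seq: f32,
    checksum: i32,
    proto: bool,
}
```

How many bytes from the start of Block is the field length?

40

Msg: attrs at 0 (size 4, align 4) → ends 4; pad 4 to align 8 for inode; inode at 8 (size 8, align 8) → ends 16; blocks at 16 (size 8, align 8) → ends 24; version at 24 (size 4, align 4) → ends 28; tail pad 4 to reach multiple of 8; total 32 bytes, alignment 8
ack at 0 (size 4, align 4) → ends 4
pad 4 to align 8 for dst
dst at 8 (size 32, align 8) → ends 40
length at 40 (size 4, align 4) → ends 44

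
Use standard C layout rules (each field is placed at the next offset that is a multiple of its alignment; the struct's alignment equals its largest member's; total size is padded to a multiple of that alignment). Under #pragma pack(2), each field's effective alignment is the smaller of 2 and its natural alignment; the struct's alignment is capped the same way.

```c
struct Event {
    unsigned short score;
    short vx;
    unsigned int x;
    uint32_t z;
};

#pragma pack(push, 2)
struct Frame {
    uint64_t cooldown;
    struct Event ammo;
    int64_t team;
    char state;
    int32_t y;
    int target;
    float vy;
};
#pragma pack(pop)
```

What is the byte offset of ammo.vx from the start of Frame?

10

Event: 0..2  score  (2B, 2-aligned); 2..4  vx  (2B, 2-aligned); 4..8  x  (4B, 4-aligned); 8..12  z  (4B, 4-aligned); sizeof = 12, alignof = 4
0..8  cooldown  (8B, 2-aligned)
8..20  ammo  (12B, 2-aligned)
within Event: vx at 2
8 + 2 = 10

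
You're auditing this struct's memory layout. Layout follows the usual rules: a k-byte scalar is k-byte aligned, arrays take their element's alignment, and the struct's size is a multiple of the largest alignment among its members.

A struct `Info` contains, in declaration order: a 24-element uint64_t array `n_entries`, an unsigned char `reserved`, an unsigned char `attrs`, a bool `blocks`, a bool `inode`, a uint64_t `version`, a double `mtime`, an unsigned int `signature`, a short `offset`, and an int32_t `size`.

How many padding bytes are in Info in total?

@0: n_entries [192B, align 8] → 192
@192: reserved [1B, align 1] → 193
@193: attrs [1B, align 1] → 194
@194: blocks [1B, align 1] → 195
@195: inode [1B, align 1] → 196
+4 pad (align 8)
@200: version [8B, align 8] → 208
@208: mtime [8B, align 8] → 216
@216: signature [4B, align 4] → 220
@220: offset [2B, align 2] → 222
+2 pad (align 4)
@224: size [4B, align 4] → 228
+4 tail pad (align 8)
size 232, align 8
data bytes 222, size 232 → padding 10

10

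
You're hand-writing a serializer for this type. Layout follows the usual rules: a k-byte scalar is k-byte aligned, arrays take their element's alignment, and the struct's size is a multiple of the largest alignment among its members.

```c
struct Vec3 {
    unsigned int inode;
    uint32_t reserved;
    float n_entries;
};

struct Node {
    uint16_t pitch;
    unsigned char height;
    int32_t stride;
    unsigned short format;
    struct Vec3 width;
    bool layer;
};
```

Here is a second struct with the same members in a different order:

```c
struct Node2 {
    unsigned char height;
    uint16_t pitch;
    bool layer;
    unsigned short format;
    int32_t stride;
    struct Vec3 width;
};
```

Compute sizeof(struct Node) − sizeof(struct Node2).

Vec3: 0..4  inode  (4B, 4-aligned); 4..8  reserved  (4B, 4-aligned); 8..12  n_entries  (4B, 4-aligned); sizeof = 12, alignof = 4
0..2  pitch  (2B, 2-aligned)
2..3  height  (1B, 1-aligned)
3..4  -- padding (1B)
4..8  stride  (4B, 4-aligned)
8..10  format  (2B, 2-aligned)
10..12  -- padding (2B)
12..24  width  (12B, 4-aligned)
24..25  layer  (1B, 1-aligned)
25..28  -- tail padding (3B)
sizeof = 28, alignof = 4
— Node2 —
0..1  height  (1B, 1-aligned)
1..2  -- padding (1B)
2..4  pitch  (2B, 2-aligned)
4..5  layer  (1B, 1-aligned)
5..6  -- padding (1B)
6..8  format  (2B, 2-aligned)
8..12  stride  (4B, 4-aligned)
12..24  width  (12B, 4-aligned)
sizeof = 24, alignof = 4
28 − 24 = 4

4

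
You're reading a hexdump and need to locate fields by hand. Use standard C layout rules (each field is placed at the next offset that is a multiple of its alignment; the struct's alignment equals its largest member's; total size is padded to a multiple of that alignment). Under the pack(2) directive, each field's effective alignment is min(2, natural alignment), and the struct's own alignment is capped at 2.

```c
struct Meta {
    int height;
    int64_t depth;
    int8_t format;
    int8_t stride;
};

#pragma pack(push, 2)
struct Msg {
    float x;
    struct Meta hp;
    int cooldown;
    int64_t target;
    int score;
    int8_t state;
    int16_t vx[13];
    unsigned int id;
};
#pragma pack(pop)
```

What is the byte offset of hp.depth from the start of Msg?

12

Meta: @0: height [4B, align 4] → 4; +4 pad (align 8); @8: depth [8B, align 8] → 16; @16: format [1B, align 1] → 17; @17: stride [1B, align 1] → 18; +6 tail pad (align 8); size 24, align 8
@0: x [4B, align 2] → 4
@4: hp [24B, align 2] → 28
within Meta: depth at 8
4 + 8 = 12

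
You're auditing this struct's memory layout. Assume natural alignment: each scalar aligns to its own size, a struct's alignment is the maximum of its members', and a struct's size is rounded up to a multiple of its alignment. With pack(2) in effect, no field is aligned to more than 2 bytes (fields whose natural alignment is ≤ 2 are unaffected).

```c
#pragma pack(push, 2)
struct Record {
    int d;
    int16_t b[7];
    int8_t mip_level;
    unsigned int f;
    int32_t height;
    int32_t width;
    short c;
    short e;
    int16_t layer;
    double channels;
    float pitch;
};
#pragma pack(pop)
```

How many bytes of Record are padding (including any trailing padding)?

1

0..4  d  (4B, 2-aligned)
4..18  b  (14B, 2-aligned)
18..19  mip_level  (1B, 1-aligned)
19..20  -- padding (1B)
20..24  f  (4B, 2-aligned)
24..28  height  (4B, 2-aligned)
28..32  width  (4B, 2-aligned)
32..34  c  (2B, 2-aligned)
34..36  e  (2B, 2-aligned)
36..38  layer  (2B, 2-aligned)
38..46  channels  (8B, 2-aligned)
46..50  pitch  (4B, 2-aligned)
sizeof = 50, alignof = 2
data bytes 49, size 50 → padding 1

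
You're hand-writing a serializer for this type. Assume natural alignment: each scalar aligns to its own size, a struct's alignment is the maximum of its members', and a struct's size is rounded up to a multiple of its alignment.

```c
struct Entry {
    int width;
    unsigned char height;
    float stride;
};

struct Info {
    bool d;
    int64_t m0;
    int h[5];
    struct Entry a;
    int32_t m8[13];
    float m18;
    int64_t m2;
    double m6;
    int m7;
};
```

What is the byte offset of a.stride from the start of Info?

Entry: 0..4  width  (4B, 4-aligned); 4..5  height  (1B, 1-aligned); 5..8  -- padding (3B); 8..12  stride  (4B, 4-aligned); sizeof = 12, alignof = 4
0..1  d  (1B, 1-aligned)
1..8  -- padding (7B)
8..16  m0  (8B, 8-aligned)
16..36  h  (20B, 4-aligned)
36..48  a  (12B, 4-aligned)
within Entry: stride at 8
36 + 8 = 44

44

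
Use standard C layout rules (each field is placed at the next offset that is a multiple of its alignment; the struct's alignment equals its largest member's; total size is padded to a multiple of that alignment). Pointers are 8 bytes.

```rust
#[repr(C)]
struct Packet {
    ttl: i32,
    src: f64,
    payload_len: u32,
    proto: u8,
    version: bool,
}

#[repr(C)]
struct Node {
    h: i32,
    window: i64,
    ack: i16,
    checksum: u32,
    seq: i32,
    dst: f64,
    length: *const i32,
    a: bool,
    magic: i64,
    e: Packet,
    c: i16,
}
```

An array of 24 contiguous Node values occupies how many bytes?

2304

Packet: 0..4  ttl  (4B, 4-aligned); 4..8  -- padding (4B); 8..16  src  (8B, 8-aligned); 16..20  payload_len  (4B, 4-aligned); 20..21  proto  (1B, 1-aligned); 21..22  version  (1B, 1-aligned); 22..24  -- tail padding (2B); sizeof = 24, alignof = 8
0..4  h  (4B, 4-aligned)
4..8  -- padding (4B)
8..16  window  (8B, 8-aligned)
16..18  ack  (2B, 2-aligned)
18..20  -- padding (2B)
20..24  checksum  (4B, 4-aligned)
24..28  seq  (4B, 4-aligned)
28..32  -- padding (4B)
32..40  dst  (8B, 8-aligned)
40..48  length  (8B, 8-aligned)
48..49  a  (1B, 1-aligned)
49..56  -- padding (7B)
56..64  magic  (8B, 8-aligned)
64..88  e  (24B, 8-aligned)
88..90  c  (2B, 2-aligned)
90..96  -- tail padding (6B)
sizeof = 96, alignof = 8
array of 24: 24 × 96 = 2304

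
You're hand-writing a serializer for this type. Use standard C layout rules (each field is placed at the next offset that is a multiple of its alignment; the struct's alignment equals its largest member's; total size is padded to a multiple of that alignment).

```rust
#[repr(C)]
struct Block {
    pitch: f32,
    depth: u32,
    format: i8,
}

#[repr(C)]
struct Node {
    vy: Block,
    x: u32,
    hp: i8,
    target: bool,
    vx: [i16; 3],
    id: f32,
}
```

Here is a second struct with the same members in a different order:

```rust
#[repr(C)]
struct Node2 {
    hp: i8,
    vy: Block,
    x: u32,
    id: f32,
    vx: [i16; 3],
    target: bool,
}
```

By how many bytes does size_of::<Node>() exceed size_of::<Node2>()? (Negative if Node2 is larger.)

Block: @0: pitch [4B, align 4] → 4; @4: depth [4B, align 4] → 8; @8: format [1B, align 1] → 9; +3 tail pad (align 4); size 12, align 4
@0: vy [12B, align 4] → 12
@12: x [4B, align 4] → 16
@16: hp [1B, align 1] → 17
@17: target [1B, align 1] → 18
@18: vx [6B, align 2] → 24
@24: id [4B, align 4] → 28
size 28, align 4
— Node2 —
@0: hp [1B, align 1] → 1
+3 pad (align 4)
@4: vy [12B, align 4] → 16
@16: x [4B, align 4] → 20
@20: id [4B, align 4] → 24
@24: vx [6B, align 2] → 30
@30: target [1B, align 1] → 31
+1 tail pad (align 4)
size 32, align 4
28 − 32 = -4

-4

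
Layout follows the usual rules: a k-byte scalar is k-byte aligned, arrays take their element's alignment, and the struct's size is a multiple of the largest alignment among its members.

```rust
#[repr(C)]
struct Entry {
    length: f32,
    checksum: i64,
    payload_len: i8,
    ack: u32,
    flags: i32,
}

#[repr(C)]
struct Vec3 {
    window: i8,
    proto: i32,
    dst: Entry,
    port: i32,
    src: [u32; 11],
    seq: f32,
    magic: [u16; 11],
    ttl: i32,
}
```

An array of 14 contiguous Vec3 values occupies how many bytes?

Entry: length at 0 (size 4, align 4) → ends 4; pad 4 to align 8 for checksum; checksum at 8 (size 8, align 8) → ends 16; payload_len at 16 (size 1, align 1) → ends 17; pad 3 to align 4 for ack; ack at 20 (size 4, align 4) → ends 24; flags at 24 (size 4, align 4) → ends 28; tail pad 4 to reach multiple of 8; total 32 bytes, alignment 8
window at 0 (size 1, align 1) → ends 1
pad 3 to align 4 for proto
proto at 4 (size 4, align 4) → ends 8
dst at 8 (size 32, align 8) → ends 40
port at 40 (size 4, align 4) → ends 44
src at 44 (size 44, align 4) → ends 88
seq at 88 (size 4, align 4) → ends 92
magic at 92 (size 22, align 2) → ends 114
pad 2 to align 4 for ttl
ttl at 116 (size 4, align 4) → ends 120
total 120 bytes, alignment 8
array of 14: 14 × 120 = 1680

1680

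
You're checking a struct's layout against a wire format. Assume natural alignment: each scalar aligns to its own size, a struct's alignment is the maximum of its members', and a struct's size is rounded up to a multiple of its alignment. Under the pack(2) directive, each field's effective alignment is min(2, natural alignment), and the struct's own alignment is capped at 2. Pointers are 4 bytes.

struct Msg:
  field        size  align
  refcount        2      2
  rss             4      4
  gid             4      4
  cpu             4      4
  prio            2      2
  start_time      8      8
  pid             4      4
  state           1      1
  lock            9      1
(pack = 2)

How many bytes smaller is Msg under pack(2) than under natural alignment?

natural layout:
  @0: refcount [2B, align 2] → 2
  +2 pad (align 4)
  @4: rss [4B, align 4] → 8
  @8: gid [4B, align 4] → 12
  @12: cpu [4B, align 4] → 16
  @16: prio [2B, align 2] → 18
  +6 pad (align 8)
  @24: start_time [8B, align 8] → 32
  @32: pid [4B, align 4] → 36
  @36: state [1B, align 1] → 37
  @37: lock [9B, align 1] → 46
  +2 tail pad (align 8)
  size 48, align 8
packed(2) layout:
  @0: refcount [2B, align 2] → 2
  @2: rss [4B, align 2] → 6
  @6: gid [4B, align 2] → 10
  @10: cpu [4B, align 2] → 14
  @14: prio [2B, align 2] → 16
  @16: start_time [8B, align 2] → 24
  @24: pid [4B, align 2] → 28
  @28: state [1B, align 1] → 29
  @29: lock [9B, align 1] → 38
  size 38, align 2
48 − 38 = 10

10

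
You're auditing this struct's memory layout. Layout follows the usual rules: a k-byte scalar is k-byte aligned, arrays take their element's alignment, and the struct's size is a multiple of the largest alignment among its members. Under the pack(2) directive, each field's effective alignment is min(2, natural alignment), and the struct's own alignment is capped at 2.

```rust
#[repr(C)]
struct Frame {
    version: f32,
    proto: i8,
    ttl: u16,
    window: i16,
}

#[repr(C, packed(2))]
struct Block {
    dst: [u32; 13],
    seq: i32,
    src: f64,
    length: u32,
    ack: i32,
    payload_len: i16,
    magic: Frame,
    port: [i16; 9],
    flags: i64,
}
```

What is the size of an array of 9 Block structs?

1008

Frame: version at 0 (size 4, align 4) → ends 4; proto at 4 (size 1, align 1) → ends 5; pad 1 to align 2 for ttl; ttl at 6 (size 2, align 2) → ends 8; window at 8 (size 2, align 2) → ends 10; tail pad 2 to reach multiple of 4; total 12 bytes, alignment 4
dst at 0 (size 52, align 2) → ends 52
seq at 52 (size 4, align 2) → ends 56
src at 56 (size 8, align 2) → ends 64
length at 64 (size 4, align 2) → ends 68
ack at 68 (size 4, align 2) → ends 72
payload_len at 72 (size 2, align 2) → ends 74
magic at 74 (size 12, align 2) → ends 86
port at 86 (size 18, align 2) → ends 104
flags at 104 (size 8, align 2) → ends 112
total 112 bytes, alignment 2
array of 9: 9 × 112 = 1008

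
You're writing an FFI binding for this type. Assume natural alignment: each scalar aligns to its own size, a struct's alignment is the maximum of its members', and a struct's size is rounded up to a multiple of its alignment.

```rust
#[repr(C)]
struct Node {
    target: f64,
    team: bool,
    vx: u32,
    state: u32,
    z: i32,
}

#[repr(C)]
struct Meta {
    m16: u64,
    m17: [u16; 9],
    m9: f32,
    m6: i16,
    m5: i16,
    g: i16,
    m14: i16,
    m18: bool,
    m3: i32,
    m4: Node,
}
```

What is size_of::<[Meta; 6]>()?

Node: target at 0 (size 8, align 8) → ends 8; team at 8 (size 1, align 1) → ends 9; pad 3 to align 4 for vx; vx at 12 (size 4, align 4) → ends 16; state at 16 (size 4, align 4) → ends 20; z at 20 (size 4, align 4) → ends 24; total 24 bytes, alignment 8
m16 at 0 (size 8, align 8) → ends 8
m17 at 8 (size 18, align 2) → ends 26
pad 2 to align 4 for m9
m9 at 28 (size 4, align 4) → ends 32
m6 at 32 (size 2, align 2) → ends 34
m5 at 34 (size 2, align 2) → ends 36
g at 36 (size 2, align 2) → ends 38
m14 at 38 (size 2, align 2) → ends 40
m18 at 40 (size 1, align 1) → ends 41
pad 3 to align 4 for m3
m3 at 44 (size 4, align 4) → ends 48
m4 at 48 (size 24, align 8) → ends 72
total 72 bytes, alignment 8
array of 6: 6 × 72 = 432

432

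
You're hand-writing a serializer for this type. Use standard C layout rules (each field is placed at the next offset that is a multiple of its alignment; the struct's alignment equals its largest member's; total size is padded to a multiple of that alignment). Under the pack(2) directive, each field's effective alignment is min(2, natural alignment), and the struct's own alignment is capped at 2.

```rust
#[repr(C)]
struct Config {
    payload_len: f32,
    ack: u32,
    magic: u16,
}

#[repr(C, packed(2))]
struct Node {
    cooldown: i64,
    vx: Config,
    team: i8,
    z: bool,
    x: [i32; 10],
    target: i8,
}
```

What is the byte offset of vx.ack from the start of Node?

Config: payload_len at 0 (size 4, align 4) → ends 4; ack at 4 (size 4, align 4) → ends 8; magic at 8 (size 2, align 2) → ends 10; tail pad 2 to reach multiple of 4; total 12 bytes, alignment 4
cooldown at 0 (size 8, align 2) → ends 8
vx at 8 (size 12, align 2) → ends 20
within Config: ack at 4
8 + 4 = 12

12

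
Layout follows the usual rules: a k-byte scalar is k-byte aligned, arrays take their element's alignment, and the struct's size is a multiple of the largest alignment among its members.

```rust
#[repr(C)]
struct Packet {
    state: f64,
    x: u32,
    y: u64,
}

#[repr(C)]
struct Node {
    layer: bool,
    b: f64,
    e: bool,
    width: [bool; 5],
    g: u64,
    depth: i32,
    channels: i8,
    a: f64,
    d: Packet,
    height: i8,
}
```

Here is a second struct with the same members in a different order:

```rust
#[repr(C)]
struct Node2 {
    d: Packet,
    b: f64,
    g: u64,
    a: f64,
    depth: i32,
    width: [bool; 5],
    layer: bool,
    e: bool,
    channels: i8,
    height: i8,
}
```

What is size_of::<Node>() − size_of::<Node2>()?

16

Packet: 0..8  state  (8B, 8-aligned); 8..12  x  (4B, 4-aligned); 12..16  -- padding (4B); 16..24  y  (8B, 8-aligned); sizeof = 24, alignof = 8
0..1  layer  (1B, 1-aligned)
1..8  -- padding (7B)
8..16  b  (8B, 8-aligned)
16..17  e  (1B, 1-aligned)
17..22  width  (5B, 1-aligned)
22..24  -- padding (2B)
24..32  g  (8B, 8-aligned)
32..36  depth  (4B, 4-aligned)
36..37  channels  (1B, 1-aligned)
37..40  -- padding (3B)
40..48  a  (8B, 8-aligned)
48..72  d  (24B, 8-aligned)
72..73  height  (1B, 1-aligned)
73..80  -- tail padding (7B)
sizeof = 80, alignof = 8
— Node2 —
0..24  d  (24B, 8-aligned)
24..32  b  (8B, 8-aligned)
32..40  g  (8B, 8-aligned)
40..48  a  (8B, 8-aligned)
48..52  depth  (4B, 4-aligned)
52..57  width  (5B, 1-aligned)
57..58  layer  (1B, 1-aligned)
58..59  e  (1B, 1-aligned)
59..60  channels  (1B, 1-aligned)
60..61  height  (1B, 1-aligned)
61..64  -- tail padding (3B)
sizeof = 64, alignof = 8
80 − 64 = 16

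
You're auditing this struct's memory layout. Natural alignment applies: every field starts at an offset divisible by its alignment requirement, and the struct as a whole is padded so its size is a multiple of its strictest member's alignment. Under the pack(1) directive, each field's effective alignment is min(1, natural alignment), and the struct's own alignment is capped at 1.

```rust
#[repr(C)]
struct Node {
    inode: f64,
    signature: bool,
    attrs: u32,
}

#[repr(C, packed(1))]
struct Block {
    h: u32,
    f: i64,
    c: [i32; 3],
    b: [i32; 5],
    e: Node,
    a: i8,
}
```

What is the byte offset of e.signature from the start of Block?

52

Node: 0..8  inode  (8B, 8-aligned); 8..9  signature  (1B, 1-aligned); 9..12  -- padding (3B); 12..16  attrs  (4B, 4-aligned); sizeof = 16, alignof = 8
0..4  h  (4B, 1-aligned)
4..12  f  (8B, 1-aligned)
12..24  c  (12B, 1-aligned)
24..44  b  (20B, 1-aligned)
44..60  e  (16B, 1-aligned)
within Node: signature at 8
44 + 8 = 52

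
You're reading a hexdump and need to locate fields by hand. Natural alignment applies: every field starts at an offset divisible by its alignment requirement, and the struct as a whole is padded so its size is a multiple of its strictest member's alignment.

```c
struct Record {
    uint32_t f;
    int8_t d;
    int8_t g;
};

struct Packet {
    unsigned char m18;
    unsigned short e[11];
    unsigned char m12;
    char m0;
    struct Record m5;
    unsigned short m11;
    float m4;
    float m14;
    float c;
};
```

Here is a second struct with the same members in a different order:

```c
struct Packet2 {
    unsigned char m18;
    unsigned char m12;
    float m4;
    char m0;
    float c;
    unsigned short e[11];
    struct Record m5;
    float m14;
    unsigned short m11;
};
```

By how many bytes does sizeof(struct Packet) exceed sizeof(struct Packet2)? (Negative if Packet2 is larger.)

-4

Record: 0..4  f  (4B, 4-aligned); 4..5  d  (1B, 1-aligned); 5..6  g  (1B, 1-aligned); 6..8  -- tail padding (2B); sizeof = 8, alignof = 4
0..1  m18  (1B, 1-aligned)
1..2  -- padding (1B)
2..24  e  (22B, 2-aligned)
24..25  m12  (1B, 1-aligned)
25..26  m0  (1B, 1-aligned)
26..28  -- padding (2B)
28..36  m5  (8B, 4-aligned)
36..38  m11  (2B, 2-aligned)
38..40  -- padding (2B)
40..44  m4  (4B, 4-aligned)
44..48  m14  (4B, 4-aligned)
48..52  c  (4B, 4-aligned)
sizeof = 52, alignof = 4
— Packet2 —
0..1  m18  (1B, 1-aligned)
1..2  m12  (1B, 1-aligned)
2..4  -- padding (2B)
4..8  m4  (4B, 4-aligned)
8..9  m0  (1B, 1-aligned)
9..12  -- padding (3B)
12..16  c  (4B, 4-aligned)
16..38  e  (22B, 2-aligned)
38..40  -- padding (2B)
40..48  m5  (8B, 4-aligned)
48..52  m14  (4B, 4-aligned)
52..54  m11  (2B, 2-aligned)
54..56  -- tail padding (2B)
sizeof = 56, alignof = 4
52 − 56 = -4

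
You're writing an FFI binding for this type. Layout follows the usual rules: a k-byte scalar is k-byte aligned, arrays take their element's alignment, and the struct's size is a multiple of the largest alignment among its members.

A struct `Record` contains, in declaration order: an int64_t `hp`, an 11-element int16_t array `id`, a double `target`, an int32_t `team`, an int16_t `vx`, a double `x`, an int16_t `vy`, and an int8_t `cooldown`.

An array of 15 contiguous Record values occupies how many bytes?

960

@0: hp [8B, align 8] → 8
@8: id [22B, align 2] → 30
+2 pad (align 8)
@32: target [8B, align 8] → 40
@40: team [4B, align 4] → 44
@44: vx [2B, align 2] → 46
+2 pad (align 8)
@48: x [8B, align 8] → 56
@56: vy [2B, align 2] → 58
@58: cooldown [1B, align 1] → 59
+5 tail pad (align 8)
size 64, align 8
array of 15: 15 × 64 = 960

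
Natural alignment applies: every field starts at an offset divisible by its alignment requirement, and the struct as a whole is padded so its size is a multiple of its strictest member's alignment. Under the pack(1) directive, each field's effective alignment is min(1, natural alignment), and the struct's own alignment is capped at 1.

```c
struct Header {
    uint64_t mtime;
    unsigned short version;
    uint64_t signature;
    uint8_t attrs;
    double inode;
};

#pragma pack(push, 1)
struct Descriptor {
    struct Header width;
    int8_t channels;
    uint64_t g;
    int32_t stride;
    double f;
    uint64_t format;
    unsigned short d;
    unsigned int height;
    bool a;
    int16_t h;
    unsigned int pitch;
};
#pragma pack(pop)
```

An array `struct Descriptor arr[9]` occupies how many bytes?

Header: @0: mtime [8B, align 8] → 8; @8: version [2B, align 2] → 10; +6 pad (align 8); @16: signature [8B, align 8] → 24; @24: attrs [1B, align 1] → 25; +7 pad (align 8); @32: inode [8B, align 8] → 40; size 40, align 8
@0: width [40B, align 1] → 40
@40: channels [1B, align 1] → 41
@41: g [8B, align 1] → 49
@49: stride [4B, align 1] → 53
@53: f [8B, align 1] → 61
@61: format [8B, align 1] → 69
@69: d [2B, align 1] → 71
@71: height [4B, align 1] → 75
@75: a [1B, align 1] → 76
@76: h [2B, align 1] → 78
@78: pitch [4B, align 1] → 82
size 82, align 1
array of 9: 9 × 82 = 738

738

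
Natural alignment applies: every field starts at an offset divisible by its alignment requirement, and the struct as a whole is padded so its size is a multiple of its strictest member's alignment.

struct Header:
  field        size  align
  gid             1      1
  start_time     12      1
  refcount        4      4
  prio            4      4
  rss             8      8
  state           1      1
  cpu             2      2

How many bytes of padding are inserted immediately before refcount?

3

gid at 0 (size 1, align 1) → ends 1
start_time at 1 (size 12, align 1) → ends 13
pad 3 to align 4 for refcount
refcount at 16 (size 4, align 4) → ends 20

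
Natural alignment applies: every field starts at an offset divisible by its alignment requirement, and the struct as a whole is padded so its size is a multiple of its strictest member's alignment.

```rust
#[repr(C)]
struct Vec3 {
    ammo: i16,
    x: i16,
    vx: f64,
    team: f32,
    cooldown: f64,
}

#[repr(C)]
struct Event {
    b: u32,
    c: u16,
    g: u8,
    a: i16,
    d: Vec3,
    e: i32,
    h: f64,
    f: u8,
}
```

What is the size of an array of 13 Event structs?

936

Vec3: @0: ammo [2B, align 2] → 2; @2: x [2B, align 2] → 4; +4 pad (align 8); @8: vx [8B, align 8] → 16; @16: team [4B, align 4] → 20; +4 pad (align 8); @24: cooldown [8B, align 8] → 32; size 32, align 8
@0: b [4B, align 4] → 4
@4: c [2B, align 2] → 6
@6: g [1B, align 1] → 7
+1 pad (align 2)
@8: a [2B, align 2] → 10
+6 pad (align 8)
@16: d [32B, align 8] → 48
@48: e [4B, align 4] → 52
+4 pad (align 8)
@56: h [8B, align 8] → 64
@64: f [1B, align 1] → 65
+7 tail pad (align 8)
size 72, align 8
array of 13: 13 × 72 = 936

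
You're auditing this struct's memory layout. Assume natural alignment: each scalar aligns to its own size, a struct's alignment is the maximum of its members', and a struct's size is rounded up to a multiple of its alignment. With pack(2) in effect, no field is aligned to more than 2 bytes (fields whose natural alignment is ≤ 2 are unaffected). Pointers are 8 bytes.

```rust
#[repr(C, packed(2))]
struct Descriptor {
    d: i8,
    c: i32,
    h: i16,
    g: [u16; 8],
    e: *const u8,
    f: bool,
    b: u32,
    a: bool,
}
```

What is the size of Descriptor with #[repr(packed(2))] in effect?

d at 0 (size 1, align 1) → ends 1
pad 1 to align 2 for c
c at 2 (size 4, align 2) → ends 6
h at 6 (size 2, align 2) → ends 8
g at 8 (size 16, align 2) → ends 24
e at 24 (size 8, align 2) → ends 32
f at 32 (size 1, align 1) → ends 33
pad 1 to align 2 for b
b at 34 (size 4, align 2) → ends 38
a at 38 (size 1, align 1) → ends 39
tail pad 1 to reach multiple of 2
total 40 bytes, alignment 2

40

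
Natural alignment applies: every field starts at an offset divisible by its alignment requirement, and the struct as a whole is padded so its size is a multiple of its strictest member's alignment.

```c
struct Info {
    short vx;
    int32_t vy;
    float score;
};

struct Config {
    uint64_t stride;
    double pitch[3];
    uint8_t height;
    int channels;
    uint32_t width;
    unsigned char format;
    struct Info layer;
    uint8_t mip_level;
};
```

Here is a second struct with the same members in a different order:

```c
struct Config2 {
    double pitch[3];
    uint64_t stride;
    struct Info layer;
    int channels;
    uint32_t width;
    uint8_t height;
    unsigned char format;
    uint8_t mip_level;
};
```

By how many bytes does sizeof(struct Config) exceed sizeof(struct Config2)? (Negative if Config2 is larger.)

8

Info: 0..2  vx  (2B, 2-aligned); 2..4  -- padding (2B); 4..8  vy  (4B, 4-aligned); 8..12  score  (4B, 4-aligned); sizeof = 12, alignof = 4
0..8  stride  (8B, 8-aligned)
8..32  pitch  (24B, 8-aligned)
32..33  height  (1B, 1-aligned)
33..36  -- padding (3B)
36..40  channels  (4B, 4-aligned)
40..44  width  (4B, 4-aligned)
44..45  format  (1B, 1-aligned)
45..48  -- padding (3B)
48..60  layer  (12B, 4-aligned)
60..61  mip_level  (1B, 1-aligned)
61..64  -- tail padding (3B)
sizeof = 64, alignof = 8
— Config2 —
0..24  pitch  (24B, 8-aligned)
24..32  stride  (8B, 8-aligned)
32..44  layer  (12B, 4-aligned)
44..48  channels  (4B, 4-aligned)
48..52  width  (4B, 4-aligned)
52..53  height  (1B, 1-aligned)
53..54  format  (1B, 1-aligned)
54..55  mip_level  (1B, 1-aligned)
55..56  -- tail padding (1B)
sizeof = 56, alignof = 8
64 − 56 = 8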